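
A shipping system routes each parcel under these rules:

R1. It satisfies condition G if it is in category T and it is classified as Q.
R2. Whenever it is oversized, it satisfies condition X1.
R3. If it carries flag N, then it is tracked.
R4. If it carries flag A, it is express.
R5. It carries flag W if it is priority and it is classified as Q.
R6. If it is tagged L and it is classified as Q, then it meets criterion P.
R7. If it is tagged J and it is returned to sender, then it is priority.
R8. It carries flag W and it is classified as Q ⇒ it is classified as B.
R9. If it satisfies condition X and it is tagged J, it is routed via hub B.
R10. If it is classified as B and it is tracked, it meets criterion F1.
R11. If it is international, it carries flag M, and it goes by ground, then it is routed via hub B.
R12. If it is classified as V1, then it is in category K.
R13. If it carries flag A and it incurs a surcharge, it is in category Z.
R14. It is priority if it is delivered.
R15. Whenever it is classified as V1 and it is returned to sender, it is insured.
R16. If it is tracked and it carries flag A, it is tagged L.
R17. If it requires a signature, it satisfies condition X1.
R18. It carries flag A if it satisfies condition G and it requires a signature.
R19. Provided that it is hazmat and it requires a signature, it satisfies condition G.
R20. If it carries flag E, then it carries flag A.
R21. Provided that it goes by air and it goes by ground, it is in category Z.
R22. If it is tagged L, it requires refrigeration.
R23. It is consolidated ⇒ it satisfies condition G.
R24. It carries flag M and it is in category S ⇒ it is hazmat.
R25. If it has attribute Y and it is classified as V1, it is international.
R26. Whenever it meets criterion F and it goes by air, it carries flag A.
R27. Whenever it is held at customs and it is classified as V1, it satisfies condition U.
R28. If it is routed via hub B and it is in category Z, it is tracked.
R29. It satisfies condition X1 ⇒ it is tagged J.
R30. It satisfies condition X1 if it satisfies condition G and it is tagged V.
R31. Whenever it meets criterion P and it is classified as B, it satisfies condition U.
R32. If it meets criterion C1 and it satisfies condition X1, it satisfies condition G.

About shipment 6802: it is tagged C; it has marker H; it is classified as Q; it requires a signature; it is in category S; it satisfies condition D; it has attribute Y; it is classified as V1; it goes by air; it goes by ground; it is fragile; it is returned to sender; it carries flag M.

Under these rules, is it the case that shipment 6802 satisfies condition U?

Yes

By R17 (it requires a signature): it satisfies condition X1.
By R21 (it goes by air, it goes by ground): it is in category Z.
By R24 (it carries flag M, it is in category S): it is hazmat.
By R25 (it has attribute Y, it is classified as V1): it is international.
By R29 (it satisfies condition X1): it is tagged J.
By R7 (it is tagged J, it is returned to sender): it is priority.
By R11 (it is international, it carries flag M, it goes by ground): it is routed via hub B.
By R19 (it is hazmat, it requires a signature): it satisfies condition G.
By R28 (it is routed via hub B, it is in category Z): it is tracked.
By R5 (it is priority, it is classified as Q): it carries flag W.
By R8 (it carries flag W, it is classified as Q): it is classified as B.
By R18 (it satisfies condition G, it requires a signature): it carries flag A.
By R16 (it is tracked, it carries flag A): it is tagged L.
By R6 (it is tagged L, it is classified as Q): it meets criterion P.
By R31 (it meets criterion P, it is classified as B): it satisfies condition U.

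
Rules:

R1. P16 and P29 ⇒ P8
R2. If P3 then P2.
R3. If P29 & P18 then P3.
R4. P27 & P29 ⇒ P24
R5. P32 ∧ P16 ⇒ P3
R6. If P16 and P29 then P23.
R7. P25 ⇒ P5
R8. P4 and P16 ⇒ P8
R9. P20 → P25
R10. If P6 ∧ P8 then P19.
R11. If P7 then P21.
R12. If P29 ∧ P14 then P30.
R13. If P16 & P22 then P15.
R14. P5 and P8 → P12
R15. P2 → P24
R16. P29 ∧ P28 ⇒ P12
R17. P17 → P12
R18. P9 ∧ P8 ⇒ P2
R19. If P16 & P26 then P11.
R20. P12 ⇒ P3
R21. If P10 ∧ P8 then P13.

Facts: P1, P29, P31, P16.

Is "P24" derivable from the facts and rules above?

No

Forward chaining from the given facts derives: P8, P23.
Rules concluding P24: R4 needs P27; R15 needs P2 — none of these are established.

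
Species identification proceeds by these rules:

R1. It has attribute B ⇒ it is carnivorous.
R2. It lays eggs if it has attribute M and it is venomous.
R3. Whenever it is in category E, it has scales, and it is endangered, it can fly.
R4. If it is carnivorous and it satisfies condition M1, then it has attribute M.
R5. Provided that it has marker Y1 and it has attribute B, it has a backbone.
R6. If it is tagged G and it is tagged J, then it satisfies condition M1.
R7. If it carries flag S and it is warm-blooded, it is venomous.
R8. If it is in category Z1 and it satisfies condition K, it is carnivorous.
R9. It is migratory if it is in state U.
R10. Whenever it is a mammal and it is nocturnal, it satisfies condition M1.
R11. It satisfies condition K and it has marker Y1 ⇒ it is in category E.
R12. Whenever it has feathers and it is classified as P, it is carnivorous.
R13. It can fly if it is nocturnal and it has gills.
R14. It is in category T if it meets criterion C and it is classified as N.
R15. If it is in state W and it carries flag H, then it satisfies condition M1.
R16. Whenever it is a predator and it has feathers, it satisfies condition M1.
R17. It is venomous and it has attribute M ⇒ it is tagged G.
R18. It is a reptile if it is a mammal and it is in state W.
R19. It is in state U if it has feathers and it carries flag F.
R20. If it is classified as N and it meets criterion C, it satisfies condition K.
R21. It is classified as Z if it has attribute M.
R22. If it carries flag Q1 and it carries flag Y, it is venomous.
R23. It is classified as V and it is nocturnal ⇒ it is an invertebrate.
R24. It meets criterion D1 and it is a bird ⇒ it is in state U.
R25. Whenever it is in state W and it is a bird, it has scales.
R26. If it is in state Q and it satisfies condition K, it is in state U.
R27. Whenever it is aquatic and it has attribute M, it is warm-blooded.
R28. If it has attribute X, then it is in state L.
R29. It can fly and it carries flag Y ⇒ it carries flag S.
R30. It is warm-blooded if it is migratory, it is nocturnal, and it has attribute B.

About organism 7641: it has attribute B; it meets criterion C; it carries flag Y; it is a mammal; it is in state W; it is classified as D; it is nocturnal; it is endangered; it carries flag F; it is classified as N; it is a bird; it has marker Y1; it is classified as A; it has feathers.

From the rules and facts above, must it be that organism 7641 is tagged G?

Yes

By R1 (it has attribute B): it is carnivorous.
By R10 (it is a mammal, it is nocturnal): it satisfies condition M1.
By R19 (it has feathers, it carries flag F): it is in state U.
By R20 (it is classified as N, it meets criterion C): it satisfies condition K.
By R25 (it is in state W, it is a bird): it has scales.
By R4 (it is carnivorous, it satisfies condition M1): it has attribute M.
By R9 (it is in state U): it is migratory.
By R11 (it satisfies condition K, it has marker Y1): it is in category E.
By R30 (it is migratory, it is nocturnal, it has attribute B): it is warm-blooded.
By R3 (it is in category E, it has scales, it is endangered): it can fly.
By R29 (it can fly, it carries flag Y): it carries flag S.
By R7 (it carries flag S, it is warm-blooded): it is venomous.
By R17 (it is venomous, it has attribute M): it is tagged G.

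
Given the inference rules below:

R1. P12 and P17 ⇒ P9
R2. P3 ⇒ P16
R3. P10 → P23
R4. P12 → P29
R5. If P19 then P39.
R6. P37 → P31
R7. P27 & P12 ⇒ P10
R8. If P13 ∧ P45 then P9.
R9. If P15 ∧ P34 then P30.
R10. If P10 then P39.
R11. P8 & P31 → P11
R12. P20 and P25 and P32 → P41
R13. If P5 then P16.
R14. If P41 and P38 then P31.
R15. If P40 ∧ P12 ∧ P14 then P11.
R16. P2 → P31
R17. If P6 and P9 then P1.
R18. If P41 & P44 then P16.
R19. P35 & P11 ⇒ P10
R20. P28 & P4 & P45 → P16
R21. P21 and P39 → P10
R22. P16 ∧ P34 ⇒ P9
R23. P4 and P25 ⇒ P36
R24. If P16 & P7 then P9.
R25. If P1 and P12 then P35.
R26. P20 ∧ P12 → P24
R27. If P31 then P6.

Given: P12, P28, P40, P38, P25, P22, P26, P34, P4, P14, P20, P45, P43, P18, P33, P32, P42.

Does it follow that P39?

Yes

P41  (by R12: P20, P25, P32)
P31  (by R14: P41, P38)
P11  (by R15: P40, P12, P14)
P16  (by R20: P28, P4, P45)
P9  (by R22: P16, P34)
P6  (by R27: P31)
P1  (by R17: P6, P9)
P35  (by R25: P1, P12)
P10  (by R19: P35, P11)
P39  (by R10: P10)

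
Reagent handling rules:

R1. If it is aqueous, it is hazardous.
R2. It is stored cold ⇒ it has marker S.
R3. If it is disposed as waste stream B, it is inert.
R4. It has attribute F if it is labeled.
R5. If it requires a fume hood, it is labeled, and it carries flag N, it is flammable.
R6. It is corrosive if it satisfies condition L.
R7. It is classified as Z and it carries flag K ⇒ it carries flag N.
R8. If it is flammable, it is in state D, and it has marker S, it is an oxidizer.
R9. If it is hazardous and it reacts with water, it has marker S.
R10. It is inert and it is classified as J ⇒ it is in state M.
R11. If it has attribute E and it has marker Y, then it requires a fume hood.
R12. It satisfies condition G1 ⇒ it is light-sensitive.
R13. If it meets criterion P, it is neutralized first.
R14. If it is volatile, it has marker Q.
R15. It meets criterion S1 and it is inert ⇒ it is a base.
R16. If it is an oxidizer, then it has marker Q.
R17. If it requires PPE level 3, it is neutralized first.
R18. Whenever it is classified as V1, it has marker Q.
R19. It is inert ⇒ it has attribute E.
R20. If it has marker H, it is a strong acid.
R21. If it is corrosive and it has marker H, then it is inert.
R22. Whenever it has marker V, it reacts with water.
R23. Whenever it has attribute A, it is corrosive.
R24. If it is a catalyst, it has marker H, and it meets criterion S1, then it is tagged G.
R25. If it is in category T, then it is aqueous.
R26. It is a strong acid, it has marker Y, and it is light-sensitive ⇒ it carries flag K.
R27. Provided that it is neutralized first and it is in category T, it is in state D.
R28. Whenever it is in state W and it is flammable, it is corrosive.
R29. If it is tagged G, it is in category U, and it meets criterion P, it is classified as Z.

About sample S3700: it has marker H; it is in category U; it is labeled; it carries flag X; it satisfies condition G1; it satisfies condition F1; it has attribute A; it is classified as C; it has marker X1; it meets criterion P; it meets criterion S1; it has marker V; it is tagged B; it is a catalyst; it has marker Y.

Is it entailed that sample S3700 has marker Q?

Forward chaining from the given facts derives: has attribute F, is light-sensitive, is neutralized first, is a strong acid, reacts with water, is corrosive, is tagged G, carries flag K, is classified as Z, carries flag N, is inert, is a base, has attribute E, requires a fume hood, is flammable.
Rules concluding "it has marker Q": R14 needs "it is volatile"; R16 needs "it is an oxidizer"; R18 needs "it is classified as V1" — none of these are established.

No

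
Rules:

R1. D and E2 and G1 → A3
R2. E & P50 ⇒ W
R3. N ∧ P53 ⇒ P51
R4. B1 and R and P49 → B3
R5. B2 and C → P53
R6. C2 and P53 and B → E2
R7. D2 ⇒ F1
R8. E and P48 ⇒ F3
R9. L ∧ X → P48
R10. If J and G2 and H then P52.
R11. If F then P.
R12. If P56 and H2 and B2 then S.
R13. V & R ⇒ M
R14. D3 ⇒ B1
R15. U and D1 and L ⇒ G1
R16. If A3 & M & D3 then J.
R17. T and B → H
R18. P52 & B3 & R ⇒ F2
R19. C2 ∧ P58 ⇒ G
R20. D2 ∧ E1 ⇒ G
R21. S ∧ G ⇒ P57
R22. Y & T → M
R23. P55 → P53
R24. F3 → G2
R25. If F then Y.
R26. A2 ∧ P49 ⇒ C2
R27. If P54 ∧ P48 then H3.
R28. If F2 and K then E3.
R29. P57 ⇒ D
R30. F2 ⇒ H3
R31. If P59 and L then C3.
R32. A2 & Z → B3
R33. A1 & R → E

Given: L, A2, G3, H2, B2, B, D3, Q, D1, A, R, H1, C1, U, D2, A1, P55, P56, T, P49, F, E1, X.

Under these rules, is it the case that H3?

P48  (by R9: L, X)
S  (by R12: P56, H2, B2)
B1  (by R14: D3)
G1  (by R15: U, D1, L)
H  (by R17: T, B)
G  (by R20: D2, E1)
P57  (by R21: S, G)
P53  (by R23: P55)
Y  (by R25: F)
C2  (by R26: A2, P49)
D  (by R29: P57)
E  (by R33: A1, R)
B3  (by R4: B1, R, P49)
E2  (by R6: C2, P53, B)
F3  (by R8: E, P48)
M  (by R22: Y, T)
G2  (by R24: F3)
A3  (by R1: D, E2, G1)
J  (by R16: A3, M, D3)
P52  (by R10: J, G2, H)
F2  (by R18: P52, B3, R)
H3  (by R30: F2)

Yes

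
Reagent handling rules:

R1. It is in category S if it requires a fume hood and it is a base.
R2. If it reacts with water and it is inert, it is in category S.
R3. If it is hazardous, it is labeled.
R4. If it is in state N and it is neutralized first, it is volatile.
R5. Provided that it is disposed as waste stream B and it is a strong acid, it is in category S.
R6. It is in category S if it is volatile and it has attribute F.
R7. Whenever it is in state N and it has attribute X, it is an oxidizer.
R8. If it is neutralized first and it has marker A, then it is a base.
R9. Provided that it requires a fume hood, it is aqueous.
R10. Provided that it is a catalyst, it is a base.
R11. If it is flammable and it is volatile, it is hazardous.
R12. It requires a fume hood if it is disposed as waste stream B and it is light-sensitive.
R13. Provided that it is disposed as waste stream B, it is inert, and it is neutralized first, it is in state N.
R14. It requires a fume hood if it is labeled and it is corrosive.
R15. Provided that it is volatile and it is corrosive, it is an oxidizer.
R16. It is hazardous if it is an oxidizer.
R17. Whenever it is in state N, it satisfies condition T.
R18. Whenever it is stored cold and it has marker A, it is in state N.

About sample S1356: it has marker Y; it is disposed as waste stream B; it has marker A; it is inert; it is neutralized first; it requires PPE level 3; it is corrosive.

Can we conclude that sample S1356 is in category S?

Yes

By R8 (it is neutralized first, it has marker A): it is a base.
By R13 (it is disposed as waste stream B, it is inert, it is neutralized first): it is in state N.
By R4 (it is in state N, it is neutralized first): it is volatile.
By R15 (it is volatile, it is corrosive): it is an oxidizer.
By R16 (it is an oxidizer): it is hazardous.
By R3 (it is hazardous): it is labeled.
By R14 (it is labeled, it is corrosive): it requires a fume hood.
By R1 (it requires a fume hood, it is a base): it is in category S.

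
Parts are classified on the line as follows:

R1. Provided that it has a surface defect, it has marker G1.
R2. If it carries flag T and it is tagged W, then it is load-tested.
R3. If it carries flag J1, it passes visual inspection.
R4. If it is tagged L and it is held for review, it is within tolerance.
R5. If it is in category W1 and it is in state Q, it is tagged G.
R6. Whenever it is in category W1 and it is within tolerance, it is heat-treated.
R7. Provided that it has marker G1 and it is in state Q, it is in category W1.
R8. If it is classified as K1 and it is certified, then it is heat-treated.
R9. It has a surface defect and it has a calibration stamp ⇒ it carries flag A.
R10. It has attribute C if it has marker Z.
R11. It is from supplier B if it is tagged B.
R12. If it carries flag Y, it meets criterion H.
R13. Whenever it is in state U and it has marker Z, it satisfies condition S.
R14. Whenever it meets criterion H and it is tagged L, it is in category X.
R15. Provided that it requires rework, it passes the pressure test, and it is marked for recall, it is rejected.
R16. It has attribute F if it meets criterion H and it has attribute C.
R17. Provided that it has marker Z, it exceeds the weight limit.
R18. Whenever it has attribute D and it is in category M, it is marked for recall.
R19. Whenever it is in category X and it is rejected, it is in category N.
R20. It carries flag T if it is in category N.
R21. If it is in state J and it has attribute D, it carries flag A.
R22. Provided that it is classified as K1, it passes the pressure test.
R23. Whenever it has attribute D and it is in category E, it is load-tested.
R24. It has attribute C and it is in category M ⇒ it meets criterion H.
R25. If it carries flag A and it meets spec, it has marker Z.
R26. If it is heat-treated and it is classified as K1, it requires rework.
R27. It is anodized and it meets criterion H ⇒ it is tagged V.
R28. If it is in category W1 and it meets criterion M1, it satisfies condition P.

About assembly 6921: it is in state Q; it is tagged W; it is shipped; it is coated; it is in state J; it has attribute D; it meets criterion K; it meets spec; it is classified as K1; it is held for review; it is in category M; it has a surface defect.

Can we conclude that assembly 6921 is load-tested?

Forward chaining from the given facts derives: has marker G1, is in category W1, is marked for recall, carries flag A, passes the pressure test, has marker Z, is tagged G, has attribute C, exceeds the weight limit, meets criterion H, has attribute F.
Rules concluding "it is load-tested": R2 needs "it carries flag T"; R23 needs "it is in category E" — none of these are established.

No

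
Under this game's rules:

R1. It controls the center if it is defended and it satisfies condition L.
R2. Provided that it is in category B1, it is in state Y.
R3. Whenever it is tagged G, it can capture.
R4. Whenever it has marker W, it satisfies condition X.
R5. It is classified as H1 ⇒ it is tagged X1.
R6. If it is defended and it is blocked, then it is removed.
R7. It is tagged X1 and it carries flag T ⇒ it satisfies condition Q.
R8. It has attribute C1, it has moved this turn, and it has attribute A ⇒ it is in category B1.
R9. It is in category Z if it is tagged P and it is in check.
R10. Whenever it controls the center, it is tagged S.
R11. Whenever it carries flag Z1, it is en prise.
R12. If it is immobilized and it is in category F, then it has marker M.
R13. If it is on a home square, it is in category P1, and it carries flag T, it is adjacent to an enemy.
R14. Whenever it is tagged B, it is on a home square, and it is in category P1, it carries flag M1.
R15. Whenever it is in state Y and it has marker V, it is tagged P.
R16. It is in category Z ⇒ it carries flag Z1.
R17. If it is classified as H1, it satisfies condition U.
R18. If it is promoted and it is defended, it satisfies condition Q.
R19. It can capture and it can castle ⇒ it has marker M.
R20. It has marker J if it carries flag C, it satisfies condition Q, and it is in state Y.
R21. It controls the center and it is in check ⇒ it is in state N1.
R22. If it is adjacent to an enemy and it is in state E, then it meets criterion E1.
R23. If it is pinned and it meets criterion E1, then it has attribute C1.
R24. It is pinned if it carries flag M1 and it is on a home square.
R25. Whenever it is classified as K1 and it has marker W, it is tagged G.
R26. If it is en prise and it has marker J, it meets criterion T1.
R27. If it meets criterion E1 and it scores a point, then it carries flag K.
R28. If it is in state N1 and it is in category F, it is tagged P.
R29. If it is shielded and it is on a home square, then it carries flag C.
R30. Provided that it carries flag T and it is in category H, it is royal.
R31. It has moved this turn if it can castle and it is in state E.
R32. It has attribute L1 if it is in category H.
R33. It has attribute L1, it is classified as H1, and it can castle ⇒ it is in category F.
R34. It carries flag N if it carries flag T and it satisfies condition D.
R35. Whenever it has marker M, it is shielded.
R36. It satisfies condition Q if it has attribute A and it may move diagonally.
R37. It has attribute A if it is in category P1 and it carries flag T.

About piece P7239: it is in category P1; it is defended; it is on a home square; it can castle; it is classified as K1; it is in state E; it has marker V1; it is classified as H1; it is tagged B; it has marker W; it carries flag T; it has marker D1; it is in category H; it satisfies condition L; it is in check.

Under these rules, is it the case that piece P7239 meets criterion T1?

Yes

By R1 (it is defended, it satisfies condition L): it controls the center.
By R5 (it is classified as H1): it is tagged X1.
By R7 (it is tagged X1, it carries flag T): it satisfies condition Q.
By R13 (it is on a home square, it is in category P1, it carries flag T): it is adjacent to an enemy.
By R14 (it is tagged B, it is on a home square, it is in category P1): it carries flag M1.
By R21 (it controls the center, it is in check): it is in state N1.
By R22 (it is adjacent to an enemy, it is in state E): it meets criterion E1.
By R24 (it carries flag M1, it is on a home square): it is pinned.
By R25 (it is classified as K1, it has marker W): it is tagged G.
By R31 (it can castle, it is in state E): it has moved this turn.
By R32 (it is in category H): it has attribute L1.
By R33 (it has attribute L1, it is classified as H1, it can castle): it is in category F.
By R37 (it is in category P1, it carries flag T): it has attribute A.
By R3 (it is tagged G): it can capture.
By R19 (it can capture, it can castle): it has marker M.
By R23 (it is pinned, it meets criterion E1): it has attribute C1.
By R28 (it is in state N1, it is in category F): it is tagged P.
By R35 (it has marker M): it is shielded.
By R8 (it has attribute C1, it has moved this turn, it has attribute A): it is in category B1.
By R9 (it is tagged P, it is in check): it is in category Z.
By R16 (it is in category Z): it carries flag Z1.
By R29 (it is shielded, it is on a home square): it carries flag C.
By R2 (it is in category B1): it is in state Y.
By R11 (it carries flag Z1): it is en prise.
By R20 (it carries flag C, it satisfies condition Q, it is in state Y): it has marker J.
By R26 (it is en prise, it has marker J): it meets criterion T1.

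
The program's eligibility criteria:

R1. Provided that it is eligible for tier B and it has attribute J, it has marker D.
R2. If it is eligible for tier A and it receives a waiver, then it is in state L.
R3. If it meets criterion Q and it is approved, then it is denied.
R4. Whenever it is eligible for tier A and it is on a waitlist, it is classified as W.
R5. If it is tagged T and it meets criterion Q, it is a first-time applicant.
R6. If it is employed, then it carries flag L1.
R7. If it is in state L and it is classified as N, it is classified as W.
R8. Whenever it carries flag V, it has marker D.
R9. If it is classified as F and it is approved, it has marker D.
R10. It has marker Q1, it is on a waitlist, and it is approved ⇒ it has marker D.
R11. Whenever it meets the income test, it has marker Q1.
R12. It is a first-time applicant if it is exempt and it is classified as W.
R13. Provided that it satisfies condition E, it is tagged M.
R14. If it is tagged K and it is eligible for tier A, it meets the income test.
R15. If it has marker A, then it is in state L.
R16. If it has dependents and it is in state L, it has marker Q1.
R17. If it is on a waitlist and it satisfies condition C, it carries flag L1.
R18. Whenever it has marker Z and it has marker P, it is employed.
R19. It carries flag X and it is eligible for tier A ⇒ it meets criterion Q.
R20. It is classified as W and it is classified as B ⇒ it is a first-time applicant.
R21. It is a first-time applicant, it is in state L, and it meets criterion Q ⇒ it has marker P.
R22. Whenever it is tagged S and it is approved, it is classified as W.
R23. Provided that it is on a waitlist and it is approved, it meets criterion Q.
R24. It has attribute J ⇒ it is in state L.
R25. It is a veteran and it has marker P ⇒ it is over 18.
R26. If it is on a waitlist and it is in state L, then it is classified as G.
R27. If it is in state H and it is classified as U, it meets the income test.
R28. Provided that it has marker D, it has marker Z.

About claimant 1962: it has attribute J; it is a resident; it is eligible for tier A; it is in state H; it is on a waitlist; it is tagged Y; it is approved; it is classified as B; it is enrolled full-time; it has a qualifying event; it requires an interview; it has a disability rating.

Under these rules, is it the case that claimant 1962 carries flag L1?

No

Forward chaining from the given facts derives: is classified as W, is a first-time applicant, meets criterion Q, is in state L, is classified as G, is denied, has marker P.
Rules concluding "it carries flag L1": R6 needs "it is employed"; R17 needs "it satisfies condition C" — none of these are established.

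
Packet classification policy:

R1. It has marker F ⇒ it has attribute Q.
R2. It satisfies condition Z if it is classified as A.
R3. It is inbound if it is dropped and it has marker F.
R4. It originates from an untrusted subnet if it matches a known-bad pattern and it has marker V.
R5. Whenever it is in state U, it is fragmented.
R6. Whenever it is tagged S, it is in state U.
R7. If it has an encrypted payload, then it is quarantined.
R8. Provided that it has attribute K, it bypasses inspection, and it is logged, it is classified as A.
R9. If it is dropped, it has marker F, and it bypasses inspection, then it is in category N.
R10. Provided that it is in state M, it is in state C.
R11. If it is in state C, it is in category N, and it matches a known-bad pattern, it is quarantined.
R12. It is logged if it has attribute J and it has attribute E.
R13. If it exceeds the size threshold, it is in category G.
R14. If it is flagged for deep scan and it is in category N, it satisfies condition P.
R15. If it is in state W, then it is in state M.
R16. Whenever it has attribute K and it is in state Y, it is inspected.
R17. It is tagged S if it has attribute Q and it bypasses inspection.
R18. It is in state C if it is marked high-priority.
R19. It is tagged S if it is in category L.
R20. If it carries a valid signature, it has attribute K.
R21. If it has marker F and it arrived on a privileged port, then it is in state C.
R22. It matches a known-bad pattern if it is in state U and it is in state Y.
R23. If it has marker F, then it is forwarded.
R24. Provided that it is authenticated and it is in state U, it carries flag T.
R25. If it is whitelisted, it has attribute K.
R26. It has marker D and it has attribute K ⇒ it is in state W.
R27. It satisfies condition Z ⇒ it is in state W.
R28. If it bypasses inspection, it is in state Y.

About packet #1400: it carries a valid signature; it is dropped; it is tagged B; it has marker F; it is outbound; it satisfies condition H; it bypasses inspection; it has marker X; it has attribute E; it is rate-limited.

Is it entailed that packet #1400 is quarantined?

Forward chaining from the given facts derives: has attribute Q, is inbound, is in category N, is tagged S, has attribute K, is forwarded, is in state Y, is in state U, is inspected, matches a known-bad pattern, is fragmented.
Rules concluding "it is quarantined": R7 needs "it has an encrypted payload"; R11 needs "it is in state C" — none of these are established.

No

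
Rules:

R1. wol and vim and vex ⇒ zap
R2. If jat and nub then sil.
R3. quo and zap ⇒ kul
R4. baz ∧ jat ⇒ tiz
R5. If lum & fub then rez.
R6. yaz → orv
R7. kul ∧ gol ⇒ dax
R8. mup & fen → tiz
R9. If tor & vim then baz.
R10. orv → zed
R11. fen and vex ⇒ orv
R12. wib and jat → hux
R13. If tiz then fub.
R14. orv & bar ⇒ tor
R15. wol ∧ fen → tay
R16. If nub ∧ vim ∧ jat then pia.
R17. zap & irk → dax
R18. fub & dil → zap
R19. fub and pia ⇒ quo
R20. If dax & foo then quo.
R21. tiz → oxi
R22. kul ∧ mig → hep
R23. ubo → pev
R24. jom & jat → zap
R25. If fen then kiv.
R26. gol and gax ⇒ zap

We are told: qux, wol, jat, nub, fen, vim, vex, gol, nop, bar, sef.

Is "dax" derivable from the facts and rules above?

Yes

zap  (by R1: wol, vim, vex)
orv  (by R11: fen, vex)
tor  (by R14: orv, bar)
pia  (by R16: nub, vim, jat)
baz  (by R9: tor, vim)
tiz  (by R4: baz, jat)
fub  (by R13: tiz)
quo  (by R19: fub, pia)
kul  (by R3: quo, zap)
dax  (by R7: kul, gol)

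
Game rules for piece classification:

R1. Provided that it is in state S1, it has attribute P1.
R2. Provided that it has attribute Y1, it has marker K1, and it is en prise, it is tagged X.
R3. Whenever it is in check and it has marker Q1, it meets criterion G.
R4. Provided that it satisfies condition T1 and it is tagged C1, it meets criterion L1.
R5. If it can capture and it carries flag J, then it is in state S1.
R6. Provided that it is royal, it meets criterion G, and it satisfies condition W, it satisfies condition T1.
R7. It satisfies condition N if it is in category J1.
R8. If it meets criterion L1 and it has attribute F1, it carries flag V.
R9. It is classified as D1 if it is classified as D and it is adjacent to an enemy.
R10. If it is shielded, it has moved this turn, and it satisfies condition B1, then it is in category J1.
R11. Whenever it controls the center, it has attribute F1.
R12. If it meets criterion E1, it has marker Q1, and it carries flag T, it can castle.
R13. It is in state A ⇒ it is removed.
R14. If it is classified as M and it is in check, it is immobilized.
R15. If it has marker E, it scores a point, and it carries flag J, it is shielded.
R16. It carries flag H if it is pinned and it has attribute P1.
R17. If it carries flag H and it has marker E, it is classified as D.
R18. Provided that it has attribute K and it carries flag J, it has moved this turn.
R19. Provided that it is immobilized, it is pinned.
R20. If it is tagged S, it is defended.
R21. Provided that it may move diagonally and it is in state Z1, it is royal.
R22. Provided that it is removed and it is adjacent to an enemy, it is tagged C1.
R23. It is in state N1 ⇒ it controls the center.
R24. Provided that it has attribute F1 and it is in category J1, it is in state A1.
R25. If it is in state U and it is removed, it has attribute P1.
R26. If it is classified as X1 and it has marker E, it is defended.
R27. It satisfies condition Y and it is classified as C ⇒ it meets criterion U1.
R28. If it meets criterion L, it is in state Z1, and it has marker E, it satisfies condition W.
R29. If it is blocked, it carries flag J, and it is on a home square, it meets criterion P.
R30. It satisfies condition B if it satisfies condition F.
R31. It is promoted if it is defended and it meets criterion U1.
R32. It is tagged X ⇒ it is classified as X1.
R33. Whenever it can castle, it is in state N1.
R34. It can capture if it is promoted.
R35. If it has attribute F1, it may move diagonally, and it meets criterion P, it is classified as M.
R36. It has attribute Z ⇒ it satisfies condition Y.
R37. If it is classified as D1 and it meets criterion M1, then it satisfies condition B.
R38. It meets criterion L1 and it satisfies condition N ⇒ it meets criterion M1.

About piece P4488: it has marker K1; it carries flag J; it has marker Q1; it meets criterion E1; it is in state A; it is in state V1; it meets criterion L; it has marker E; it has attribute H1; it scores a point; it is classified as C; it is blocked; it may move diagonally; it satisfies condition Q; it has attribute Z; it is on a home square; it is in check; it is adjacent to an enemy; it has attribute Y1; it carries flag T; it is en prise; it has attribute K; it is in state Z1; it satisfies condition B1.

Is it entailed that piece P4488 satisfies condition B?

Yes

By R2 (it has attribute Y1, it has marker K1, it is en prise): it is tagged X.
By R3 (it is in check, it has marker Q1): it meets criterion G.
By R12 (it meets criterion E1, it has marker Q1, it carries flag T): it can castle.
By R13 (it is in state A): it is removed.
By R15 (it has marker E, it scores a point, it carries flag J): it is shielded.
By R18 (it has attribute K, it carries flag J): it has moved this turn.
By R21 (it may move diagonally, it is in state Z1): it is royal.
By R22 (it is removed, it is adjacent to an enemy): it is tagged C1.
By R28 (it meets criterion L, it is in state Z1, it has marker E): it satisfies condition W.
By R29 (it is blocked, it carries flag J, it is on a home square): it meets criterion P.
By R32 (it is tagged X): it is classified as X1.
By R33 (it can castle): it is in state N1.
By R36 (it has attribute Z): it satisfies condition Y.
By R6 (it is royal, it meets criterion G, it satisfies condition W): it satisfies condition T1.
By R10 (it is shielded, it has moved this turn, it satisfies condition B1): it is in category J1.
By R23 (it is in state N1): it controls the center.
By R26 (it is classified as X1, it has marker E): it is defended.
By R27 (it satisfies condition Y, it is classified as C): it meets criterion U1.
By R31 (it is defended, it meets criterion U1): it is promoted.
By R34 (it is promoted): it can capture.
By R4 (it satisfies condition T1, it is tagged C1): it meets criterion L1.
By R5 (it can capture, it carries flag J): it is in state S1.
By R7 (it is in category J1): it satisfies condition N.
By R11 (it controls the center): it has attribute F1.
By R35 (it has attribute F1, it may move diagonally, it meets criterion P): it is classified as M.
By R38 (it meets criterion L1, it satisfies condition N): it meets criterion M1.
By R1 (it is in state S1): it has attribute P1.
By R14 (it is classified as M, it is in check): it is immobilized.
By R19 (it is immobilized): it is pinned.
By R16 (it is pinned, it has attribute P1): it carries flag H.
By R17 (it carries flag H, it has marker E): it is classified as D.
By R9 (it is classified as D, it is adjacent to an enemy): it is classified as D1.
By R37 (it is classified as D1, it meets criterion M1): it satisfies condition B.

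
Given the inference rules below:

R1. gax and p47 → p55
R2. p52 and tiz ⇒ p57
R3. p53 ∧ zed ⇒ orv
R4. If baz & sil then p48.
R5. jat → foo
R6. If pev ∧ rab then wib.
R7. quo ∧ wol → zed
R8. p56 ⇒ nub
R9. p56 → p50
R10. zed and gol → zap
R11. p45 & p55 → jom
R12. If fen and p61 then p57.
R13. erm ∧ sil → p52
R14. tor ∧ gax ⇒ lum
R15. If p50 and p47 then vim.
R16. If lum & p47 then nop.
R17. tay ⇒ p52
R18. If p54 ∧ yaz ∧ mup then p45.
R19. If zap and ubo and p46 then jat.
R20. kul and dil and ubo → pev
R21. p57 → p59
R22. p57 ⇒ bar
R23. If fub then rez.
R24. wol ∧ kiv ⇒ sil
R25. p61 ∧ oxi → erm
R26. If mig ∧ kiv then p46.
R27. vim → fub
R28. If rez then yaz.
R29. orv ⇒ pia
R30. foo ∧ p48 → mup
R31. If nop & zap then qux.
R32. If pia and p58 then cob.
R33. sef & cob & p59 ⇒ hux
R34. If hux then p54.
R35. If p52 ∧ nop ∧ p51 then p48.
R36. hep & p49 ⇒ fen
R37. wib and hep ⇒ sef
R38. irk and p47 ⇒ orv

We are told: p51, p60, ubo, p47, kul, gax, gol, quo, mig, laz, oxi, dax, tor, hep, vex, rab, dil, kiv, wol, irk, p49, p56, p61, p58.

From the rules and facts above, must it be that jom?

p55  (by R1: gax, p47)
zed  (by R7: quo, wol)
p50  (by R9: p56)
zap  (by R10: zed, gol)
lum  (by R14: tor, gax)
vim  (by R15: p50, p47)
nop  (by R16: lum, p47)
pev  (by R20: kul, dil, ubo)
sil  (by R24: wol, kiv)
erm  (by R25: p61, oxi)
p46  (by R26: mig, kiv)
fub  (by R27: vim)
fen  (by R36: hep, p49)
orv  (by R38: irk, p47)
wib  (by R6: pev, rab)
p57  (by R12: fen, p61)
p52  (by R13: erm, sil)
jat  (by R19: zap, ubo, p46)
p59  (by R21: p57)
rez  (by R23: fub)
yaz  (by R28: rez)
pia  (by R29: orv)
cob  (by R32: pia, p58)
p48  (by R35: p52, nop, p51)
sef  (by R37: wib, hep)
foo  (by R5: jat)
mup  (by R30: foo, p48)
hux  (by R33: sef, cob, p59)
p54  (by R34: hux)
p45  (by R18: p54, yaz, mup)
jom  (by R11: p45, p55)

Yes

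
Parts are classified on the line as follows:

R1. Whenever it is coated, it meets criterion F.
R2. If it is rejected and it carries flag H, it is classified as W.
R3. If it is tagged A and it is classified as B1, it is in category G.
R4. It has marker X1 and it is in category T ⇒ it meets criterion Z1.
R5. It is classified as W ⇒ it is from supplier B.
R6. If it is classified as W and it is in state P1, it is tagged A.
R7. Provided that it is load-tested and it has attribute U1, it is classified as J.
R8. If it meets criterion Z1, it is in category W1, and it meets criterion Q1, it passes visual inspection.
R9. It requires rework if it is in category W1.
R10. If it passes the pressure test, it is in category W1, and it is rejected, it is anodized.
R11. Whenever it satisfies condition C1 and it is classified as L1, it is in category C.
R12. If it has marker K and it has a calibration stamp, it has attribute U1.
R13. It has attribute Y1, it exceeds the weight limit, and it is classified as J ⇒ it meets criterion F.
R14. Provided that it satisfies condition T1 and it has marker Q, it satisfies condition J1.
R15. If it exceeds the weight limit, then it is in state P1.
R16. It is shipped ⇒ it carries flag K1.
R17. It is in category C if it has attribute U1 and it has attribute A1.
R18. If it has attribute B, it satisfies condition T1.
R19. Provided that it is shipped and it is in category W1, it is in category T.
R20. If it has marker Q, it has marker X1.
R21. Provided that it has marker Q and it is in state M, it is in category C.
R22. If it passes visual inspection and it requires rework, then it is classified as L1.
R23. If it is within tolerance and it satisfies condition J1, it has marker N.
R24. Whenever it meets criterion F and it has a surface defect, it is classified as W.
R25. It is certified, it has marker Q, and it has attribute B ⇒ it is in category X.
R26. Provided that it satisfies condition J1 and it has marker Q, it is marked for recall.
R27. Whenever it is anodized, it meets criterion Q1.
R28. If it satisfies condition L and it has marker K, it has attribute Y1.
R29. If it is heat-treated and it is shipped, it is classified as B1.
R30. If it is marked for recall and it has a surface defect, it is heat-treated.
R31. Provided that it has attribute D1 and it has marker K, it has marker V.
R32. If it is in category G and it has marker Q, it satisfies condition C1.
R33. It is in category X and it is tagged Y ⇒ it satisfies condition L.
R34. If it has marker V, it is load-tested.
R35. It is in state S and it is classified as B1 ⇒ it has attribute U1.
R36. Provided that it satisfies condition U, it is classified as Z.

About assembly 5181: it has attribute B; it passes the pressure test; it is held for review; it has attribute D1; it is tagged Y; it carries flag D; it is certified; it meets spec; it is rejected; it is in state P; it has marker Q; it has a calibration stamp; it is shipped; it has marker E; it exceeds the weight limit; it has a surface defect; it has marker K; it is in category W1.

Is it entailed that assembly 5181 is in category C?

By R9 (it is in category W1): it requires rework.
By R10 (it passes the pressure test, it is in category W1, it is rejected): it is anodized.
By R12 (it has marker K, it has a calibration stamp): it has attribute U1.
By R15 (it exceeds the weight limit): it is in state P1.
By R18 (it has attribute B): it satisfies condition T1.
By R19 (it is shipped, it is in category W1): it is in category T.
By R20 (it has marker Q): it has marker X1.
By R25 (it is certified, it has marker Q, it has attribute B): it is in category X.
By R27 (it is anodized): it meets criterion Q1.
By R31 (it has attribute D1, it has marker K): it has marker V.
By R33 (it is in category X, it is tagged Y): it satisfies condition L.
By R34 (it has marker V): it is load-tested.
By R4 (it has marker X1, it is in category T): it meets criterion Z1.
By R7 (it is load-tested, it has attribute U1): it is classified as J.
By R8 (it meets criterion Z1, it is in category W1, it meets criterion Q1): it passes visual inspection.
By R14 (it satisfies condition T1, it has marker Q): it satisfies condition J1.
By R22 (it passes visual inspection, it requires rework): it is classified as L1.
By R26 (it satisfies condition J1, it has marker Q): it is marked for recall.
By R28 (it satisfies condition L, it has marker K): it has attribute Y1.
By R30 (it is marked for recall, it has a surface defect): it is heat-treated.
By R13 (it has attribute Y1, it exceeds the weight limit, it is classified as J): it meets criterion F.
By R24 (it meets criterion F, it has a surface defect): it is classified as W.
By R29 (it is heat-treated, it is shipped): it is classified as B1.
By R6 (it is classified as W, it is in state P1): it is tagged A.
By R3 (it is tagged A, it is classified as B1): it is in category G.
By R32 (it is in category G, it has marker Q): it satisfies condition C1.
By R11 (it satisfies condition C1, it is classified as L1): it is in category C.

Yes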